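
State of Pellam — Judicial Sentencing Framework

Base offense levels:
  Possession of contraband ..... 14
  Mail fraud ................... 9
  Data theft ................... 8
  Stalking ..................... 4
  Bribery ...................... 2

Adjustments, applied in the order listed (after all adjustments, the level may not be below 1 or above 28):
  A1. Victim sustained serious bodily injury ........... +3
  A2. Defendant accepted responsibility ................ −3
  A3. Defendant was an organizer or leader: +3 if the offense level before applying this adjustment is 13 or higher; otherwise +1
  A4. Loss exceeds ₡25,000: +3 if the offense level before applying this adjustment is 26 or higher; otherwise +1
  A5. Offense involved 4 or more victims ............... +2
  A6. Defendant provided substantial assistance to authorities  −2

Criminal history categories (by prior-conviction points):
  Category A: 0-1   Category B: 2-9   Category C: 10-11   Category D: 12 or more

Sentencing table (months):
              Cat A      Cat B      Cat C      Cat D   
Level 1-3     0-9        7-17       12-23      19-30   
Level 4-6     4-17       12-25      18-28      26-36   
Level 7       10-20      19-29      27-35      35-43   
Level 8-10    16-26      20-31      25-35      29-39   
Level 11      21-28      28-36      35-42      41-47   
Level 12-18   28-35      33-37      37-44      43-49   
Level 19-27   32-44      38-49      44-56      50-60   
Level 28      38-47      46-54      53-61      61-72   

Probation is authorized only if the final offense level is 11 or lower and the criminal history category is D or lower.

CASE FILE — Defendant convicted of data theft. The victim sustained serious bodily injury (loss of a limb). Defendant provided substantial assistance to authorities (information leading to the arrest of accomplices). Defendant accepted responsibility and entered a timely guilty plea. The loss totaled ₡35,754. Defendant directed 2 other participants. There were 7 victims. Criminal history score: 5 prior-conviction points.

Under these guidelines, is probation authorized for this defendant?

Yes

Base offense level for data theft: 8.
A1 applies: 8 + 3 = 11.
A2 applies: 11 − 3 = 8.
A3 applies (level before this adjustment is 8 < 13, so +1): 8 + 1 = 9.
A4 applies (level before this adjustment is 9 < 26, so +1): 9 + 1 = 10.
A5 applies: 10 + 2 = 12.
A6 applies: 12 − 2 = 10.
Final offense level: 10.
Criminal history: 5 prior points → Category B (2-9).
Level 10 falls in the 8-10 band.
Grid: Level 8-10 × Category B = 20-31 months.
Probation check: level 10 ≤ 11 and category B ≤ D → eligible.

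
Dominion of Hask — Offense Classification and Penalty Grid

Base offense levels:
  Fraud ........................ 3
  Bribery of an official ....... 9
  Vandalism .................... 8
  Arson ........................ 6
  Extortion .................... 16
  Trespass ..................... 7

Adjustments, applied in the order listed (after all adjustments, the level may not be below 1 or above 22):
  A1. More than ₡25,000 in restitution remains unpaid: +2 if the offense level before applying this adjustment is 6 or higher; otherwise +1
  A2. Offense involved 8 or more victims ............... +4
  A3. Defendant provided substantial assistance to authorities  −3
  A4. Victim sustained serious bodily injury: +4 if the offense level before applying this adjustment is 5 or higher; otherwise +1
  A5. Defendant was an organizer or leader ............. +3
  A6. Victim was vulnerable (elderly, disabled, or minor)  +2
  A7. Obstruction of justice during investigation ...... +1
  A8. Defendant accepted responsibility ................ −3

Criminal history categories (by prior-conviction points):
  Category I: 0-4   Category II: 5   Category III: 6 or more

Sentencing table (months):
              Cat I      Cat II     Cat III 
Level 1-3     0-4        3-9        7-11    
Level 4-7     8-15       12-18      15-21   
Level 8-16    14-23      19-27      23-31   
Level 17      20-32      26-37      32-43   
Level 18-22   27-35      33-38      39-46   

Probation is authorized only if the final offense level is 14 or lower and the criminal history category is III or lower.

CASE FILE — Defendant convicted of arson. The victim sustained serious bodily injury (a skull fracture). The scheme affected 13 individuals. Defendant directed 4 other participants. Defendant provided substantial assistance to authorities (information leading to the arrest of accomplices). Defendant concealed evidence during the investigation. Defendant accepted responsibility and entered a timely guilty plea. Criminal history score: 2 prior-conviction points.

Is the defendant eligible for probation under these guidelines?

Base offense level for arson: 6.
A1 does not apply.
A2 applies: 6 + 4 = 10.
A3 applies: 10 − 3 = 7.
A4 applies (level before this adjustment is 7 ≥ 5, so +4): 7 + 4 = 11.
A5 applies: 11 + 3 = 14.
A7 applies: 14 + 1 = 15.
A8 applies: 15 − 3 = 12.
Final offense level: 12.
Criminal history: 2 prior points → Category I (0-4).
Level 12 falls in the 8-16 band.
Grid: Level 8-16 × Category I = 14-23 months.
Probation check: level 12 ≤ 14 and category I ≤ III → eligible.

Yes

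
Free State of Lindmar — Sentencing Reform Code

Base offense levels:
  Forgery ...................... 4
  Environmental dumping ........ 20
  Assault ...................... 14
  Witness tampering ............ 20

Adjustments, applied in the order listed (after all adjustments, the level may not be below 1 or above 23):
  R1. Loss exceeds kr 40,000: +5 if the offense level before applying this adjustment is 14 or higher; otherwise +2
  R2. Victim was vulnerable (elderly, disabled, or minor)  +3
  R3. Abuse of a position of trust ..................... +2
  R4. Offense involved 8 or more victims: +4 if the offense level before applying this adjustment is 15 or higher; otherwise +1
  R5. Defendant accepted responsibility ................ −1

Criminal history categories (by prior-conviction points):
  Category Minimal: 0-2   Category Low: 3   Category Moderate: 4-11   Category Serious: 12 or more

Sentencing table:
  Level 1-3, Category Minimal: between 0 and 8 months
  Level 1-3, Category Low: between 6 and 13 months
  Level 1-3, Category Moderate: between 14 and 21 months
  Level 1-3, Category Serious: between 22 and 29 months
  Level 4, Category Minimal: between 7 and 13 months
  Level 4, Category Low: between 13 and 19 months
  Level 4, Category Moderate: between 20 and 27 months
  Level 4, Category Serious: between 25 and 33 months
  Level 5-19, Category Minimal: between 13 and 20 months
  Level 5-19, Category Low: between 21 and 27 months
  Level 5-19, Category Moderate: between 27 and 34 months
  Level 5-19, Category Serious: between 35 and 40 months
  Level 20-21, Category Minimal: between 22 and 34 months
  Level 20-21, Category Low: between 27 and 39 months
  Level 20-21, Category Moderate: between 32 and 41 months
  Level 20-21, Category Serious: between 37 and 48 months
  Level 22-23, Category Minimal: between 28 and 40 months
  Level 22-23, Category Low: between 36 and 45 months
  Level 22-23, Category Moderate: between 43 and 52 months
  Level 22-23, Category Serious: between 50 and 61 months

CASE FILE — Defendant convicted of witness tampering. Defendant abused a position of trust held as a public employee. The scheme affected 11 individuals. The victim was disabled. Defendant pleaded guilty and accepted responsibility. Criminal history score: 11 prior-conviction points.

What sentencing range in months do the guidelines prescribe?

43-52 months

Base offense level for witness tampering: 20.
R1 does not apply.
R2 applies: 20 + 3 = 23.
R3 applies: 23 + 2 = 25.
R4 applies (level before this adjustment is 25 ≥ 15, so +4): 25 + 4 = 29.
R5 applies: 29 − 1 = 28.
Level 28 exceeds the maximum of 23; capped at 23.
Final offense level: 23.
Criminal history: 11 prior points → Category Moderate (4-11).
Level 23 falls in the 22-23 band.
Grid: Level 22-23 × Category Moderate = 43-52 months.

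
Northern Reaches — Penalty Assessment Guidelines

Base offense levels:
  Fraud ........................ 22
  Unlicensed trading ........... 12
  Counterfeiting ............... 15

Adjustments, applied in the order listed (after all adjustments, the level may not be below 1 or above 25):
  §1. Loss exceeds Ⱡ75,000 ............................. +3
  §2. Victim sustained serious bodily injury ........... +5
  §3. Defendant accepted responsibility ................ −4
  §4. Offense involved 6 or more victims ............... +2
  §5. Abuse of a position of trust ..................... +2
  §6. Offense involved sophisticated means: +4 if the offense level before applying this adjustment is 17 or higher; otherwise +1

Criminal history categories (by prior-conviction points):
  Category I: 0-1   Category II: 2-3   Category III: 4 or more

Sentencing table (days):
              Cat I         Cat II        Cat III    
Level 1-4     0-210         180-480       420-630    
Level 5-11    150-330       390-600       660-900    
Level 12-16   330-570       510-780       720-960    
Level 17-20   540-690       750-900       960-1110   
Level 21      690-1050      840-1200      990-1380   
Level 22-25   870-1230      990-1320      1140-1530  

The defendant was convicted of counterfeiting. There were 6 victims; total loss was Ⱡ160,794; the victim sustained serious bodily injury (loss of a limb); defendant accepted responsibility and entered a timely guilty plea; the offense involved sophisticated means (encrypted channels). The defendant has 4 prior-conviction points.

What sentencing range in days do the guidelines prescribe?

1140-1530 days

Base offense level for counterfeiting: 15.
§1 applies: 15 + 3 = 18.
§2 applies: 18 + 5 = 23.
§3 applies: 23 − 4 = 19.
§4 applies: 19 + 2 = 21.
§6 applies (level before this adjustment is 21 ≥ 17, so +4): 21 + 4 = 25.
Final offense level: 25.
Criminal history: 4 prior points → Category III (4+).
Level 25 falls in the 22-25 band.
Grid: Level 22-25 × Category III = 1140-1530 days.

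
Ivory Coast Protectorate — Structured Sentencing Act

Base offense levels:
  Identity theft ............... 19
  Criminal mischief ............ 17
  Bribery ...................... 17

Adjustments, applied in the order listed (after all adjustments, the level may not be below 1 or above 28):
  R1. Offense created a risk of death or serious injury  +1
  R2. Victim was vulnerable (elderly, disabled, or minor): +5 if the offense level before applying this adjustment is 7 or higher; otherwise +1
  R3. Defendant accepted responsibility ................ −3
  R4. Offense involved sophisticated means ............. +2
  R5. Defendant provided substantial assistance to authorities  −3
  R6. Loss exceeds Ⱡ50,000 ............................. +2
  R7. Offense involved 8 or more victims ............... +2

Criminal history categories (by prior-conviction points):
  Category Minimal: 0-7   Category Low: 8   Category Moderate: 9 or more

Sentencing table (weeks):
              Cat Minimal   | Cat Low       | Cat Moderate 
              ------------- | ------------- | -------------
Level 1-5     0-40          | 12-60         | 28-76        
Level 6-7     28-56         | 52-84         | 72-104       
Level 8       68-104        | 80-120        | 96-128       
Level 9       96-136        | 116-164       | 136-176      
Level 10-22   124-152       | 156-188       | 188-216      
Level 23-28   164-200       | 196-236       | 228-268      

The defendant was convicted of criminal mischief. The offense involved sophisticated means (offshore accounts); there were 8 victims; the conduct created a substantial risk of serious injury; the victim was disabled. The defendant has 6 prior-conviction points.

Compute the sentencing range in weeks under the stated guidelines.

Base offense level for criminal mischief: 17.
R1 applies: 17 + 1 = 18.
R2 applies (level before this adjustment is 18 ≥ 7, so +5): 18 + 5 = 23.
R3 does not apply.
R4 applies: 23 + 2 = 25.
R5 does not apply.
R6 does not apply.
R7 applies: 25 + 2 = 27.
Final offense level: 27.
Criminal history: 6 prior points → Category Minimal (0-7).
Level 27 falls in the 23-28 band.
Grid: Level 23-28 × Category Minimal = 164-200 weeks.

164-200 weeks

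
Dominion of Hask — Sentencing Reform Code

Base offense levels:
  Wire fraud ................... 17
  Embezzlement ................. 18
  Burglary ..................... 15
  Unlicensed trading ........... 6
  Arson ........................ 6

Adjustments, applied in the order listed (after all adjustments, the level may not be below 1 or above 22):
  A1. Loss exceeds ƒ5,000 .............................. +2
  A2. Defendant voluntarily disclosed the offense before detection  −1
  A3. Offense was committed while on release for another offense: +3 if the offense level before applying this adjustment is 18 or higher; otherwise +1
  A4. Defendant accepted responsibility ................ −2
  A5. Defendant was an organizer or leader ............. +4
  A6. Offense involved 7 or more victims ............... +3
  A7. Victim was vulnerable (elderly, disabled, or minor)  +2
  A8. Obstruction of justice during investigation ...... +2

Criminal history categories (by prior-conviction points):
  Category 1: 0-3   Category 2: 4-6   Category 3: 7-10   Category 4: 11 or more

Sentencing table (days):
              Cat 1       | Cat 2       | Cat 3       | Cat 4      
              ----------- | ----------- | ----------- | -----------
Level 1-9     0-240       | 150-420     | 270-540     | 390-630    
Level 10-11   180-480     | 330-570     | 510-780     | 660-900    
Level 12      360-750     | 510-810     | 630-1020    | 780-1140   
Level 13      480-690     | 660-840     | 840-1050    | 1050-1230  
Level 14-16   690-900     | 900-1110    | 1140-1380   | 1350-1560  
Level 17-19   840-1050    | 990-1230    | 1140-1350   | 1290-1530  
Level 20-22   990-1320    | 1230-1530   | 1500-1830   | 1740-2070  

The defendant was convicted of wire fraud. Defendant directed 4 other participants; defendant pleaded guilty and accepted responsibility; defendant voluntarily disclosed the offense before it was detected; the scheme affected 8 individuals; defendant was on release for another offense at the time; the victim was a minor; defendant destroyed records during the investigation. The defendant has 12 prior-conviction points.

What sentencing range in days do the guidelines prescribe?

Base offense level for wire fraud: 17.
A2 applies: 17 − 1 = 16.
A3 applies (level before this adjustment is 16 < 18, so +1): 16 + 1 = 17.
A4 applies: 17 − 2 = 15.
A5 applies: 15 + 4 = 19.
A6 applies: 19 + 3 = 22.
A7 applies: 22 + 2 = 24.
A8 applies: 24 + 2 = 26.
Level 26 exceeds the maximum of 22; capped at 22.
Final offense level: 22.
Criminal history: 12 prior points → Category 4 (11+).
Level 22 falls in the 20-22 band.
Grid: Level 20-22 × Category 4 = 1740-2070 days.

1740-2070 days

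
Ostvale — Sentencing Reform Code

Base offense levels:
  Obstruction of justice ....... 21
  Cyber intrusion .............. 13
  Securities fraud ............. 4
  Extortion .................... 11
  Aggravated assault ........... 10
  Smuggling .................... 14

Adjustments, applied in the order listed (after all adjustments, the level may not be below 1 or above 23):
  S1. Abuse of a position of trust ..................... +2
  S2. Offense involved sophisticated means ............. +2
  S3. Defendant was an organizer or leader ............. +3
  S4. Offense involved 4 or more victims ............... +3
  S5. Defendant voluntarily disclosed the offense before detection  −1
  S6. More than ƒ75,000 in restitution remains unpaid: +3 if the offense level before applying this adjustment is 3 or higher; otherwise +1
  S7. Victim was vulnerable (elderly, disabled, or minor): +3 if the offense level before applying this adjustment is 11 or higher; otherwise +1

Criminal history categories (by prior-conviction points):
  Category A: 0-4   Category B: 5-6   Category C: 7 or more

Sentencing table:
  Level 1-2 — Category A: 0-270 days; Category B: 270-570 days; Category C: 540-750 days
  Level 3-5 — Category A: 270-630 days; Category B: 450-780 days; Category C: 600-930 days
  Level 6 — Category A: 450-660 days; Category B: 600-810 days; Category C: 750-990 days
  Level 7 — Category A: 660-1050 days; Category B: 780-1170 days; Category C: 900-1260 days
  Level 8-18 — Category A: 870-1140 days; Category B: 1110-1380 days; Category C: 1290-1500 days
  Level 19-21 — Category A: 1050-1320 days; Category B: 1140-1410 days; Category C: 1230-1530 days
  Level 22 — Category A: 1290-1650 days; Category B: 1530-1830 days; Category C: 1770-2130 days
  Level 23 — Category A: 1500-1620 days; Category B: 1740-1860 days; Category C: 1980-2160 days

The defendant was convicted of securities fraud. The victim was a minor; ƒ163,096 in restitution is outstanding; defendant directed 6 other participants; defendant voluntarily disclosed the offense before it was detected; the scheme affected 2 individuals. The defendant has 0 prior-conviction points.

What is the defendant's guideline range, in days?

Base offense level for securities fraud: 4.
S1 does not apply.
S2 does not apply.
S3 applies: 4 + 3 = 7.
S4 does not apply.
S5 applies: 7 − 1 = 6.
S6 applies (level before this adjustment is 6 ≥ 3, so +3): 6 + 3 = 9.
S7 applies (level before this adjustment is 9 < 11, so +1): 9 + 1 = 10.
Final offense level: 10.
Criminal history: 0 prior points → Category A (0-4).
Level 10 falls in the 8-18 band.
Grid: Level 8-18 × Category A = 870-1140 days.

870-1140 days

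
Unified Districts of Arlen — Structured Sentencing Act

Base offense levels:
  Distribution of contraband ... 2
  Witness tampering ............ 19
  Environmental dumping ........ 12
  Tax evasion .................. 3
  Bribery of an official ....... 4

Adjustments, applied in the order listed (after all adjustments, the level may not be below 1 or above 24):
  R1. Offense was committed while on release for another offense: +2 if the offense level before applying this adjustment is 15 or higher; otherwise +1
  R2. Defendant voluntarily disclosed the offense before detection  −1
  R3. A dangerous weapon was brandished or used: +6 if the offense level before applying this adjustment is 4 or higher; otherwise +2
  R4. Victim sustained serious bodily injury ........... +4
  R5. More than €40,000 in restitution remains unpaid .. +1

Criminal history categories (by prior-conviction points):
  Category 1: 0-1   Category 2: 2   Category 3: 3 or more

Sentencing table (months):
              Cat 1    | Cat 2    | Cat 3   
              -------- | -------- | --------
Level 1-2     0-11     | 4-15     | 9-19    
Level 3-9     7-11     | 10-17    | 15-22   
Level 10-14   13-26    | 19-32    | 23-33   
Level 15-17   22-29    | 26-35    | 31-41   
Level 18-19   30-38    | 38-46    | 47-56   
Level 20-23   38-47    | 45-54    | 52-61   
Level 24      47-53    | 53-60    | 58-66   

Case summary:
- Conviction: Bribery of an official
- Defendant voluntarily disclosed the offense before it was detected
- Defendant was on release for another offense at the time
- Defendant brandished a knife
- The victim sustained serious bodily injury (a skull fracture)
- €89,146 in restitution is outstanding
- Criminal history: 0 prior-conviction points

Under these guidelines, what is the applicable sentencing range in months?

Base offense level for bribery of an official: 4.
R1 applies (level before this adjustment is 4 < 15, so +1): 4 + 1 = 5.
R2 applies: 5 − 1 = 4.
R3 applies (level before this adjustment is 4 ≥ 4, so +6): 4 + 6 = 10.
R4 applies: 10 + 4 = 14.
R5 applies: 14 + 1 = 15.
Final offense level: 15.
Criminal history: 0 prior points → Category 1 (0-1).
Level 15 falls in the 15-17 band.
Grid: Level 15-17 × Category 1 = 22-29 months.

22-29 months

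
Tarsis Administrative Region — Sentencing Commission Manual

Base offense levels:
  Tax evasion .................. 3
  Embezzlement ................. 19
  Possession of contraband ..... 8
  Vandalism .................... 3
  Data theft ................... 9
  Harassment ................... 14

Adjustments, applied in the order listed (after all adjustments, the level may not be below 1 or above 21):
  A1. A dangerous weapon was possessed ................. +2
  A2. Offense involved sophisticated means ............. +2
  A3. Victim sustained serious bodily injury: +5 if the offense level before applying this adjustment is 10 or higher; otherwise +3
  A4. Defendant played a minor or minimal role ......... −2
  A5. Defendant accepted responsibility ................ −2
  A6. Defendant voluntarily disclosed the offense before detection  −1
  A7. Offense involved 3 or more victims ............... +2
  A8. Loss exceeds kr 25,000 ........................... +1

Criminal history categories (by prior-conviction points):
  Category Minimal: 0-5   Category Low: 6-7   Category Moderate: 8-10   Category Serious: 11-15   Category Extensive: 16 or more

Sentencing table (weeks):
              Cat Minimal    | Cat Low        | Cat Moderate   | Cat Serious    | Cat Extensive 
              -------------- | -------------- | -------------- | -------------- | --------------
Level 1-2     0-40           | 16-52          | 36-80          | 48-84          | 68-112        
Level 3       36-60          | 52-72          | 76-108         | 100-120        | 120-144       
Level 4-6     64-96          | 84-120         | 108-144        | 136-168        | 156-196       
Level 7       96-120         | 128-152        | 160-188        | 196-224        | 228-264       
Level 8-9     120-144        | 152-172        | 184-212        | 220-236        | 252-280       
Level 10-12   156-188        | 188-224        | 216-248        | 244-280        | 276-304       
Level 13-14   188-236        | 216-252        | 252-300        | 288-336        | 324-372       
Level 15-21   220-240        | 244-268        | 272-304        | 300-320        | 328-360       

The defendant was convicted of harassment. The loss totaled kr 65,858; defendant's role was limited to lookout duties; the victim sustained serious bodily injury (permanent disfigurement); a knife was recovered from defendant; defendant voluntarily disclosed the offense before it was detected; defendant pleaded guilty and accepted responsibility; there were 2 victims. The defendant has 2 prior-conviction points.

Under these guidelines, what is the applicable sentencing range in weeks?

220-240 weeks

Base offense level for harassment: 14.
A1 applies: 14 + 2 = 16.
A2 does not apply.
A3 applies (level before this adjustment is 16 ≥ 10, so +5): 16 + 5 = 21.
A4 applies: 21 − 2 = 19.
A5 applies: 19 − 2 = 17.
A6 applies: 17 − 1 = 16.
A7 does not apply.
A8 applies: 16 + 1 = 17.
Final offense level: 17.
Criminal history: 2 prior points → Category Minimal (0-5).
Level 17 falls in the 15-21 band.
Grid: Level 15-21 × Category Minimal = 220-240 weeks.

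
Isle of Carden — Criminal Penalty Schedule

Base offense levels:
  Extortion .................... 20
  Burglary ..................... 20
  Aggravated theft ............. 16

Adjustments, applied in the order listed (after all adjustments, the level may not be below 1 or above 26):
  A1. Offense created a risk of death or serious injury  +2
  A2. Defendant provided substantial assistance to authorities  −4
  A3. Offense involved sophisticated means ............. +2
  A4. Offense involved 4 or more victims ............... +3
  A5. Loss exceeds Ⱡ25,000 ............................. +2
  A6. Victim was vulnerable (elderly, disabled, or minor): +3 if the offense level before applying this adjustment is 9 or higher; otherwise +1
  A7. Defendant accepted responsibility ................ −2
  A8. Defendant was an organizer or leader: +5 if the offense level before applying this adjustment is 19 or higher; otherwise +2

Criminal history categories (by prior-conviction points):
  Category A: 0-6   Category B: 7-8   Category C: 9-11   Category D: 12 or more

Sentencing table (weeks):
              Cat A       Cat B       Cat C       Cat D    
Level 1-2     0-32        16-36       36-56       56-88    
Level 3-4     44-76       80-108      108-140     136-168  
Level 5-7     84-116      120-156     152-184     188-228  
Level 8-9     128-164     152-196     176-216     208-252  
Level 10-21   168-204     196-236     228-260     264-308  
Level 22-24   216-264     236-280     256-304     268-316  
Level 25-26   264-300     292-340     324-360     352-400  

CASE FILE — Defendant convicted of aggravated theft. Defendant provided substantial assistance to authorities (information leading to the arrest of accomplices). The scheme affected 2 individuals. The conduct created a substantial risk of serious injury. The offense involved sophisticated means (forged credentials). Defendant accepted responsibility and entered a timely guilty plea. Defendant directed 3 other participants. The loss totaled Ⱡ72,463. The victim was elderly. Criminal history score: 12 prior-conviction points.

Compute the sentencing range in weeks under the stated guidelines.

268-316 weeks

Base offense level for aggravated theft: 16.
A1 applies: 16 + 2 = 18.
A2 applies: 18 − 4 = 14.
A3 applies: 14 + 2 = 16.
A5 applies: 16 + 2 = 18.
A6 applies (level before this adjustment is 18 ≥ 9, so +3): 18 + 3 = 21.
A7 applies: 21 − 2 = 19.
A8 applies (level before this adjustment is 19 ≥ 19, so +5): 19 + 5 = 24.
Final offense level: 24.
Criminal history: 12 prior points → Category D (12+).
Level 24 falls in the 22-24 band.
Grid: Level 22-24 × Category D = 268-316 weeks.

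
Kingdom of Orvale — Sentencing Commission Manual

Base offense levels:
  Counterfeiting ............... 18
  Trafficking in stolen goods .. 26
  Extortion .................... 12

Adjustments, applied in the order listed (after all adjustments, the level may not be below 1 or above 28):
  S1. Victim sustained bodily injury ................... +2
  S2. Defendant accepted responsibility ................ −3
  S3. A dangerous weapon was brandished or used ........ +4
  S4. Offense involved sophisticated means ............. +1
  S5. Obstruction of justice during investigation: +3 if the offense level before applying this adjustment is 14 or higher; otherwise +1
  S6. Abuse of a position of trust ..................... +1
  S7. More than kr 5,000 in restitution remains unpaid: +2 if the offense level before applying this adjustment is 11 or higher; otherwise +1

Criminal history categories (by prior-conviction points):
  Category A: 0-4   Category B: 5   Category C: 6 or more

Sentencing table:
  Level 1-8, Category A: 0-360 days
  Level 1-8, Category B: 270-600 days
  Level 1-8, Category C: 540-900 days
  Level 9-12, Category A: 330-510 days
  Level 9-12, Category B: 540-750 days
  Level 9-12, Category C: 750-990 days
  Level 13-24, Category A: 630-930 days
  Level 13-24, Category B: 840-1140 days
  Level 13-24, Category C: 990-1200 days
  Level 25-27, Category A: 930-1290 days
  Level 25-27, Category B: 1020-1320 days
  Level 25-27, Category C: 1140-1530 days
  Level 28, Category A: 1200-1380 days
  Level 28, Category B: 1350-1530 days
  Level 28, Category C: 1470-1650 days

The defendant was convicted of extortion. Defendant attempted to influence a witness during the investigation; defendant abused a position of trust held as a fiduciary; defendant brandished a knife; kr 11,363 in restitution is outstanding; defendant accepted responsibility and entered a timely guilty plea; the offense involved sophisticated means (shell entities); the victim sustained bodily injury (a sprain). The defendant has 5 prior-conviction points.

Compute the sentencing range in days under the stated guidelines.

Base offense level for extortion: 12.
S1 applies: 12 + 2 = 14.
S2 applies: 14 − 3 = 11.
S3 applies: 11 + 4 = 15.
S4 applies: 15 + 1 = 16.
S5 applies (level before this adjustment is 16 ≥ 14, so +3): 16 + 3 = 19.
S6 applies: 19 + 1 = 20.
S7 applies (level before this adjustment is 20 ≥ 11, so +2): 20 + 2 = 22.
Final offense level: 22.
Criminal history: 5 prior points → Category B (5).
Level 22 falls in the 13-24 band.
Grid: Level 13-24 × Category B = 840-1140 days.

840-1140 days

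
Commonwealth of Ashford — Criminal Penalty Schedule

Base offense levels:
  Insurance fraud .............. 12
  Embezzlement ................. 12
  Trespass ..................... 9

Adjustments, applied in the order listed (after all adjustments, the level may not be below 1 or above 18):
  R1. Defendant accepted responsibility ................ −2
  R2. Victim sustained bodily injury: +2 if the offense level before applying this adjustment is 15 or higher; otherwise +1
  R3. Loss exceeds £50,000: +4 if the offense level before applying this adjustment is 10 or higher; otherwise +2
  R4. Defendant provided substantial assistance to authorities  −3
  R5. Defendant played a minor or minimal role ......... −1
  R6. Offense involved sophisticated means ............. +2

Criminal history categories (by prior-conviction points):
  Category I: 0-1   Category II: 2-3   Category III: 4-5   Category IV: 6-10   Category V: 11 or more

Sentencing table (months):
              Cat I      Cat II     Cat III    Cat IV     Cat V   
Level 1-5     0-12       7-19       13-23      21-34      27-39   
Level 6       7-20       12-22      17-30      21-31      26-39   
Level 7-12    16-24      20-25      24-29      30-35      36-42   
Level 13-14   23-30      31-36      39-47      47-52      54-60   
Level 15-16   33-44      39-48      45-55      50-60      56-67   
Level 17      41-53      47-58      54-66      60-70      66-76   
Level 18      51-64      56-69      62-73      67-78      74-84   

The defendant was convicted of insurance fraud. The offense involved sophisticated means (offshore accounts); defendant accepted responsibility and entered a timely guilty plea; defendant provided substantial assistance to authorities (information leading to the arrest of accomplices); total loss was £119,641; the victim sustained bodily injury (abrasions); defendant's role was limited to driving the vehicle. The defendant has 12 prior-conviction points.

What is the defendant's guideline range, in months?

Base offense level for insurance fraud: 12.
R1 applies: 12 − 2 = 10.
R2 applies (level before this adjustment is 10 < 15, so +1): 10 + 1 = 11.
R3 applies (level before this adjustment is 11 ≥ 10, so +4): 11 + 4 = 15.
R4 applies: 15 − 3 = 12.
R5 applies: 12 − 1 = 11.
R6 applies: 11 + 2 = 13.
Final offense level: 13.
Criminal history: 12 prior points → Category V (11+).
Level 13 falls in the 13-14 band.
Grid: Level 13-14 × Category V = 54-60 months.

54-60 months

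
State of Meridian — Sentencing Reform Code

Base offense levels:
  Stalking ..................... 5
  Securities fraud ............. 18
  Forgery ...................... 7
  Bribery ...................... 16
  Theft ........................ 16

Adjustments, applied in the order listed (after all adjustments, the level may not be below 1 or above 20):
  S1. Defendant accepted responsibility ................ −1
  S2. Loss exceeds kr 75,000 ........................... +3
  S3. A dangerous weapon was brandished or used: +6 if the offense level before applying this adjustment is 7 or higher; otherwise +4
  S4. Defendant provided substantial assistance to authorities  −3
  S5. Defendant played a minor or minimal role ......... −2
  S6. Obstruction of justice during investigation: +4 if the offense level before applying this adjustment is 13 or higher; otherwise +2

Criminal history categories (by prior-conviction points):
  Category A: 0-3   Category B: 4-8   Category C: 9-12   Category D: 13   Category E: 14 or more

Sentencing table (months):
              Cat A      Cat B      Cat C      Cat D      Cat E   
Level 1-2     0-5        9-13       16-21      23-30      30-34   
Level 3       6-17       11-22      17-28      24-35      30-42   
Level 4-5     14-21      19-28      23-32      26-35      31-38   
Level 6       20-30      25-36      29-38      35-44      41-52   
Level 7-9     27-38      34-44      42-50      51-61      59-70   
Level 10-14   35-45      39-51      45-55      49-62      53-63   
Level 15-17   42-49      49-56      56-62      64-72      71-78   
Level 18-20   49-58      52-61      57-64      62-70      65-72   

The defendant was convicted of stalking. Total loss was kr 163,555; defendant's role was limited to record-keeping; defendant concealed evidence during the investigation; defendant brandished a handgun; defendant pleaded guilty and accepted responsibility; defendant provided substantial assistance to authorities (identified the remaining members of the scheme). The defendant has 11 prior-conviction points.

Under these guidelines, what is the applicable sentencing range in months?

Base offense level for stalking: 5.
S1 applies: 5 − 1 = 4.
S2 applies: 4 + 3 = 7.
S3 applies (level before this adjustment is 7 ≥ 7, so +6): 7 + 6 = 13.
S4 applies: 13 − 3 = 10.
S5 applies: 10 − 2 = 8.
S6 applies (level before this adjustment is 8 < 13, so +2): 8 + 2 = 10.
Final offense level: 10.
Criminal history: 11 prior points → Category C (9-12).
Level 10 falls in the 10-14 band.
Grid: Level 10-14 × Category C = 45-55 months.

45-55 months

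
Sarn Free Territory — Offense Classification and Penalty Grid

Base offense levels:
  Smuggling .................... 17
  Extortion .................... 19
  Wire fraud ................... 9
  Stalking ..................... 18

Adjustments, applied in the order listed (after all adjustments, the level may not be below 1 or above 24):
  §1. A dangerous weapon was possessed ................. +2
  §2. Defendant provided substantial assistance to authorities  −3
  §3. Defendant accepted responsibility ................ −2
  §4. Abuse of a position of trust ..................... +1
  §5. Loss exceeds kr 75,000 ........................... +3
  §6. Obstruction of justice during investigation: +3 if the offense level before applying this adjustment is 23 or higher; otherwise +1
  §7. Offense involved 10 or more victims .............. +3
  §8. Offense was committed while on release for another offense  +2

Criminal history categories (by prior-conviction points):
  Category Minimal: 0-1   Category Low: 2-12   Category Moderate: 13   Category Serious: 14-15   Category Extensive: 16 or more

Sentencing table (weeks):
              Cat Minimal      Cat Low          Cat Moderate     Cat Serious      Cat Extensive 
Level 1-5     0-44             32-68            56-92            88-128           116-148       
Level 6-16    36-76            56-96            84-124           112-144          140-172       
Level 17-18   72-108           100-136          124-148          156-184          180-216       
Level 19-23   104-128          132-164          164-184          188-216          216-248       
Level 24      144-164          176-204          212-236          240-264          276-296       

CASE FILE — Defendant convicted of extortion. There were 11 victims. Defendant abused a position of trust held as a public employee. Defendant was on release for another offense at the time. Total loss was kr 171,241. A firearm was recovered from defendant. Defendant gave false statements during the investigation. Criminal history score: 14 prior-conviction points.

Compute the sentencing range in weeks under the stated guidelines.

240-264 weeks

Base offense level for extortion: 19.
§1 applies: 19 + 2 = 21.
§2 does not apply.
§3 does not apply.
§4 applies: 21 + 1 = 22.
§5 applies: 22 + 3 = 25.
§6 applies (level before this adjustment is 25 ≥ 23, so +3): 25 + 3 = 28.
§7 applies: 28 + 3 = 31.
§8 applies: 31 + 2 = 33.
Level 33 exceeds the maximum of 24; capped at 24.
Final offense level: 24.
Criminal history: 14 prior points → Category Serious (14-15).
Level 24 falls in the 24 band.
Grid: Level 24 × Category Serious = 240-264 weeks.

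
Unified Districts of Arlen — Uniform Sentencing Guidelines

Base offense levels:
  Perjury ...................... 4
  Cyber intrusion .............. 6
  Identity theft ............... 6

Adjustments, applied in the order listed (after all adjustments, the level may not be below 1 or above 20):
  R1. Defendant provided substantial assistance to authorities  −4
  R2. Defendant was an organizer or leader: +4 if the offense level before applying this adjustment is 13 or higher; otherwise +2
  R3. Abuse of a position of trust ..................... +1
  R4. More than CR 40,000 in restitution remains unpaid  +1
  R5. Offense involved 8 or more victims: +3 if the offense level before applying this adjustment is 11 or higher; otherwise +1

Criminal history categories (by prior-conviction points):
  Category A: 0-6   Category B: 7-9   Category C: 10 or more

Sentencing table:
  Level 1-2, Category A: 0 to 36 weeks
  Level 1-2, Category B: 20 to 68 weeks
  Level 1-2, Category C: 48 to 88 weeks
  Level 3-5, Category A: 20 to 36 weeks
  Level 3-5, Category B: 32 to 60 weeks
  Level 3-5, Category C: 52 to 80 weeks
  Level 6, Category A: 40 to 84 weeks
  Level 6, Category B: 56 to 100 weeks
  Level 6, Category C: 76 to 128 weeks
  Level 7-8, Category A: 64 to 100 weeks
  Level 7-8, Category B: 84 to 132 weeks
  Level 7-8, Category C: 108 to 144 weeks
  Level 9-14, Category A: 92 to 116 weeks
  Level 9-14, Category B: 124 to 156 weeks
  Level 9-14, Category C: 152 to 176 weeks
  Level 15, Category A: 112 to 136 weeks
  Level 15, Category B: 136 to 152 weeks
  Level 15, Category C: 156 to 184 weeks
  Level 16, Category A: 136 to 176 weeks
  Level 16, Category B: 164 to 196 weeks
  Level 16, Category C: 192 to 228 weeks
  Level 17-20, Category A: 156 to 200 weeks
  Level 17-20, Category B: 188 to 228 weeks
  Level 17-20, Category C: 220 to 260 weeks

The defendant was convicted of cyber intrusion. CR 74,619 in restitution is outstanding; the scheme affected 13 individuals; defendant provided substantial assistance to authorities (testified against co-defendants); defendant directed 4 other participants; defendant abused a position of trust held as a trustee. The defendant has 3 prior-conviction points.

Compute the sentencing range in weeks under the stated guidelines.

Base offense level for cyber intrusion: 6.
R1 applies: 6 − 4 = 2.
R2 applies (level before this adjustment is 2 < 13, so +2): 2 + 2 = 4.
R3 applies: 4 + 1 = 5.
R4 applies: 5 + 1 = 6.
R5 applies (level before this adjustment is 6 < 11, so +1): 6 + 1 = 7.
Final offense level: 7.
Criminal history: 3 prior points → Category A (0-6).
Level 7 falls in the 7-8 band.
Grid: Level 7-8 × Category A = 64-100 weeks.

64-100 weeks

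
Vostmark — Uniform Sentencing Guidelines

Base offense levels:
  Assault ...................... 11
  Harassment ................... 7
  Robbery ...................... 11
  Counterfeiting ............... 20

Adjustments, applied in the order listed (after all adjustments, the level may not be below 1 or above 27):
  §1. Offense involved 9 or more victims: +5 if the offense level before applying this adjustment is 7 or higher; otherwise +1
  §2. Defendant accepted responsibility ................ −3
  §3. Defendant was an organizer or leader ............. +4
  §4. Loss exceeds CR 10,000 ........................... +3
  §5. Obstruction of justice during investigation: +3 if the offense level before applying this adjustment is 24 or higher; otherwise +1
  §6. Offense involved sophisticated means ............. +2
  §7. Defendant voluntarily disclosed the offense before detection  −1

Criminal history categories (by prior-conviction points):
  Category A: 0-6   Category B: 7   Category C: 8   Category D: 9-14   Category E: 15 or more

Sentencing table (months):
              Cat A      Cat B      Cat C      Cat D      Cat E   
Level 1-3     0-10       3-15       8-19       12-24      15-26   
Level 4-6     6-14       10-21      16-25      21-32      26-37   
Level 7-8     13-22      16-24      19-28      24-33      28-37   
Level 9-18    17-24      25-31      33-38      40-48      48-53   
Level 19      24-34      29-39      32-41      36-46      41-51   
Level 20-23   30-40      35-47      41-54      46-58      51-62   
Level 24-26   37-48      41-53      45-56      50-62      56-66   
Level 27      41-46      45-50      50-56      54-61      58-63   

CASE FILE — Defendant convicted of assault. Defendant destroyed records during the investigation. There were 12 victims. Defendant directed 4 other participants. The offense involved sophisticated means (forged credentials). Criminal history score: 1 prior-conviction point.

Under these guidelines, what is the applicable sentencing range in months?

30-40 months

Base offense level for assault: 11.
§1 applies (level before this adjustment is 11 ≥ 7, so +5): 11 + 5 = 16.
§3 applies: 16 + 4 = 20.
§4 does not apply.
§5 applies (level before this adjustment is 20 < 24, so +1): 20 + 1 = 21.
§6 applies: 21 + 2 = 23.
Final offense level: 23.
Criminal history: 1 prior point → Category A (0-6).
Level 23 falls in the 20-23 band.
Grid: Level 20-23 × Category A = 30-40 months.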